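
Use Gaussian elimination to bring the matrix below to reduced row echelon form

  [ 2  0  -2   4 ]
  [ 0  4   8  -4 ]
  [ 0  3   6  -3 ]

[[1, 0, -1, 2], [0, 1, 2, -1], [0, 0, 0, 0]]

R1 -> 1/2·R1
  [ 1  0  -1   2 ]
  [ 0  4   8  -4 ]
  [ 0  3   6  -3 ]
R2 -> 1/4·R2
  [ 1  0  -1   2 ]
  [ 0  1   2  -1 ]
  [ 0  3   6  -3 ]
R3 -> R3 − 3·R2
  [ 1  0  -1   2 ]
  [ 0  1   2  -1 ]
  [ 0  0   0   0 ]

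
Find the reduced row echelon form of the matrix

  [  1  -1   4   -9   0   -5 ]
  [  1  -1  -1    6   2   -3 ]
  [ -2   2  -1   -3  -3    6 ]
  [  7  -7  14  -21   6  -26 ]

[[1, -1, 0, 3, 0, 0], [0, 0, 1, -3, 0, 0], [0, 0, 0, 0, 1, 0], [0, 0, 0, 0, 0, 1]]

Subtract R1 from R2.
  [  1  -1   4   -9   0   -5 ]
  [  0   0  -5   15   2    2 ]
  [ -2   2  -1   -3  -3    6 ]
  [  7  -7  14  -21   6  -26 ]
Add 2 times R1 to R3.
  [ 1  -1   4   -9   0   -5 ]
  [ 0   0  -5   15   2    2 ]
  [ 0   0   7  -21  -3   -4 ]
  [ 7  -7  14  -21   6  -26 ]
Subtract 7 times R1 from R4.
  [ 1  -1    4   -9   0  -5 ]
  [ 0   0   -5   15   2   2 ]
  [ 0   0    7  -21  -3  -4 ]
  [ 0   0  -14   42   6   9 ]
Multiply R2 by -1/5.
  [ 1  -1    4   -9     0    -5 ]
  [ 0   0    1   -3  -2/5  -2/5 ]
  [ 0   0    7  -21    -3    -4 ]
  [ 0   0  -14   42     6     9 ]
Subtract 7 times R2 from R3.
  [ 1  -1    4  -9     0    -5 ]
  [ 0   0    1  -3  -2/5  -2/5 ]
  [ 0   0    0   0  -1/5  -6/5 ]
  [ 0   0  -14  42     6     9 ]
Add 14 times R2 to R4.
  [ 1  -1  4  -9     0    -5 ]
  [ 0   0  1  -3  -2/5  -2/5 ]
  [ 0   0  0   0  -1/5  -6/5 ]
  [ 0   0  0   0   2/5  17/5 ]
Multiply R3 by -5.
  [ 1  -1  4  -9     0    -5 ]
  [ 0   0  1  -3  -2/5  -2/5 ]
  [ 0   0  0   0     1     6 ]
  [ 0   0  0   0   2/5  17/5 ]
Subtract 2/5 times R3 from R4.
  [ 1  -1  4  -9     0    -5 ]
  [ 0   0  1  -3  -2/5  -2/5 ]
  [ 0   0  0   0     1     6 ]
  [ 0   0  0   0     0     1 ]
Subtract 6 times R4 from R3.
  [ 1  -1  4  -9     0    -5 ]
  [ 0   0  1  -3  -2/5  -2/5 ]
  [ 0   0  0   0     1     0 ]
  [ 0   0  0   0     0     1 ]
Add 2/5 times R4 to R2.
  [ 1  -1  4  -9     0  -5 ]
  [ 0   0  1  -3  -2/5   0 ]
  [ 0   0  0   0     1   0 ]
  [ 0   0  0   0     0   1 ]
Add 5 times R4 to R1.
  [ 1  -1  4  -9     0  0 ]
  [ 0   0  1  -3  -2/5  0 ]
  [ 0   0  0   0     1  0 ]
  [ 0   0  0   0     0  1 ]
Add 2/5 times R3 to R2.
  [ 1  -1  4  -9  0  0 ]
  [ 0   0  1  -3  0  0 ]
  [ 0   0  0   0  1  0 ]
  [ 0   0  0   0  0  1 ]
Subtract 4 times R2 from R1.
  [ 1  -1  0   3  0  0 ]
  [ 0   0  1  -3  0  0 ]
  [ 0   0  0   0  1  0 ]
  [ 0   0  0   0  0  1 ]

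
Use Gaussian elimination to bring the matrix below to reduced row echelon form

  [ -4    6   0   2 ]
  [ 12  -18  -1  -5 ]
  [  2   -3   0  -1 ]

Multiply ρ1 by -1/4.
  [  1  -3/2   0  -1/2 ]
  [ 12   -18  -1    -5 ]
  [  2    -3   0    -1 ]
Subtract 12 times ρ1 from ρ2.
  [ 1  -3/2   0  -1/2 ]
  [ 0     0  -1     1 ]
  [ 2    -3   0    -1 ]
Subtract 2 times ρ1 from ρ3.
  [ 1  -3/2   0  -1/2 ]
  [ 0     0  -1     1 ]
  [ 0     0   0     0 ]
Multiply ρ2 by -1.
  [ 1  -3/2  0  -1/2 ]
  [ 0     0  1    -1 ]
  [ 0     0  0     0 ]

[[1, -3/2, 0, -1/2], [0, 0, 1, -1], [0, 0, 0, 0]]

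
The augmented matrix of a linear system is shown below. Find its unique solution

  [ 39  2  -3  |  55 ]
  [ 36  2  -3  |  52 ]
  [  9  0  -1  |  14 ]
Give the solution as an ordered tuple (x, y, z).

R1 := 1/39·R1
  [  1  2/39  -1/13  |  55/39 ]
  [ 36     2     -3  |     52 ]
  [  9     0     -1  |     14 ]
R2 := R2 − 36·R1
  [ 1  2/39  -1/13  |  55/39 ]
  [ 0  2/13  -3/13  |  16/13 ]
  [ 9     0     -1  |     14 ]
R3 := R3 − 9·R1
  [ 1   2/39  -1/13  |  55/39 ]
  [ 0   2/13  -3/13  |  16/13 ]
  [ 0  -6/13  -4/13  |  17/13 ]
R2 := 13/2·R2
  [ 1   2/39  -1/13  |  55/39 ]
  [ 0      1   -3/2  |      8 ]
  [ 0  -6/13  -4/13  |  17/13 ]
R3 := R3 + 6/13·R2
  [ 1  2/39  -1/13  |  55/39 ]
  [ 0     1   -3/2  |      8 ]
  [ 0     0     -1  |      5 ]
R3 := -1·R3
  [ 1  2/39  -1/13  |  55/39 ]
  [ 0     1   -3/2  |      8 ]
  [ 0     0      1  |     -5 ]
R2 := R2 + 3/2·R3
  [ 1  2/39  -1/13  |  55/39 ]
  [ 0     1      0  |    1/2 ]
  [ 0     0      1  |     -5 ]
R1 := R1 + 1/13·R3
  [ 1  2/39  0  |  40/39 ]
  [ 0     1  0  |    1/2 ]
  [ 0     0  1  |     -5 ]
R1 := R1 − 2/39·R2
  [ 1  0  0  |    1 ]
  [ 0  1  0  |  1/2 ]
  [ 0  0  1  |   -5 ]
Reading off the last column: x = 1, y = 1/2, z = -5.

(1, 1/2, -5)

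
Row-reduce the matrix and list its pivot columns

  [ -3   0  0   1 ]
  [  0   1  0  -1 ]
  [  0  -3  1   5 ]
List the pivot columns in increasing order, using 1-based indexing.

1, 2, 3

Multiply R1 by -1/3.
  [ 1   0  0  -1/3 ]
  [ 0   1  0    -1 ]
  [ 0  -3  1     5 ]
Add 3 times R2 to R3.
  [ 1  0  0  -1/3 ]
  [ 0  1  0    -1 ]
  [ 0  0  1     2 ]
Pivot columns are the columns containing a leading 1.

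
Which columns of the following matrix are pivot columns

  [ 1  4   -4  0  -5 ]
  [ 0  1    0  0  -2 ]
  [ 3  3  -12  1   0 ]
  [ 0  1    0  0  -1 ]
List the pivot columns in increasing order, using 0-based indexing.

0, 1, 3, 4

Subtract 3 times r1 from r3.
  [ 1   4  -4  0  -5 ]
  [ 0   1   0  0  -2 ]
  [ 0  -9   0  1  15 ]
  [ 0   1   0  0  -1 ]
Add 9 times r2 to r3.
  [ 1  4  -4  0  -5 ]
  [ 0  1   0  0  -2 ]
  [ 0  0   0  1  -3 ]
  [ 0  1   0  0  -1 ]
Subtract r2 from r4.
  [ 1  4  -4  0  -5 ]
  [ 0  1   0  0  -2 ]
  [ 0  0   0  1  -3 ]
  [ 0  0   0  0   1 ]
Add 3 times r4 to r3.
  [ 1  4  -4  0  -5 ]
  [ 0  1   0  0  -2 ]
  [ 0  0   0  1   0 ]
  [ 0  0   0  0   1 ]
Add 2 times r4 to r2.
  [ 1  4  -4  0  -5 ]
  [ 0  1   0  0   0 ]
  [ 0  0   0  1   0 ]
  [ 0  0   0  0   1 ]
Add 5 times r4 to r1.
  [ 1  4  -4  0  0 ]
  [ 0  1   0  0  0 ]
  [ 0  0   0  1  0 ]
  [ 0  0   0  0  1 ]
Subtract 4 times r2 from r1.
  [ 1  0  -4  0  0 ]
  [ 0  1   0  0  0 ]
  [ 0  0   0  1  0 ]
  [ 0  0   0  0  1 ]
Pivot columns are the columns containing a leading 1.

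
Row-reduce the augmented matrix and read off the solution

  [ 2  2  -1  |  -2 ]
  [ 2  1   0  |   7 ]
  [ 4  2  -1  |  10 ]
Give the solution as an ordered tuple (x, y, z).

(6, -5, 4)

R1 ← 1/2·R1
  [ 1  1  -1/2  |  -1 ]
  [ 2  1     0  |   7 ]
  [ 4  2    -1  |  10 ]
R2 ← R2 − 2·R1
  [ 1   1  -1/2  |  -1 ]
  [ 0  -1     1  |   9 ]
  [ 4   2    -1  |  10 ]
R3 ← R3 − 4·R1
  [ 1   1  -1/2  |  -1 ]
  [ 0  -1     1  |   9 ]
  [ 0  -2     1  |  14 ]
R2 ← -1·R2
  [ 1   1  -1/2  |  -1 ]
  [ 0   1    -1  |  -9 ]
  [ 0  -2     1  |  14 ]
R3 ← R3 + 2·R2
  [ 1  1  -1/2  |  -1 ]
  [ 0  1    -1  |  -9 ]
  [ 0  0    -1  |  -4 ]
R3 ← -1·R3
  [ 1  1  -1/2  |  -1 ]
  [ 0  1    -1  |  -9 ]
  [ 0  0     1  |   4 ]
R2 ← R2 + R3
  [ 1  1  -1/2  |  -1 ]
  [ 0  1     0  |  -5 ]
  [ 0  0     1  |   4 ]
R1 ← R1 + 1/2·R3
  [ 1  1  0  |   1 ]
  [ 0  1  0  |  -5 ]
  [ 0  0  1  |   4 ]
R1 ← R1 − R2
  [ 1  0  0  |   6 ]
  [ 0  1  0  |  -5 ]
  [ 0  0  1  |   4 ]
Reading off the last column: x = 6, y = -5, z = 4.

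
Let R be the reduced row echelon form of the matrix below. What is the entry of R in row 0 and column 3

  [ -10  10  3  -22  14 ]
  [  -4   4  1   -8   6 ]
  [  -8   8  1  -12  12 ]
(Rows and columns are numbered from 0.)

r1 -> -1/10·r1
  [  1  -1  -3/10  11/5  -7/5 ]
  [ -4   4      1    -8     6 ]
  [ -8   8      1   -12    12 ]
r2 -> r2 + 4·r1
  [  1  -1  -3/10  11/5  -7/5 ]
  [  0   0   -1/5   4/5   2/5 ]
  [ -8   8      1   -12    12 ]
r3 -> r3 + 8·r1
  [ 1  -1  -3/10  11/5  -7/5 ]
  [ 0   0   -1/5   4/5   2/5 ]
  [ 0   0   -7/5  28/5   4/5 ]
r2 -> -5·r2
  [ 1  -1  -3/10  11/5  -7/5 ]
  [ 0   0      1    -4    -2 ]
  [ 0   0   -7/5  28/5   4/5 ]
r3 -> r3 + 7/5·r2
  [ 1  -1  -3/10  11/5  -7/5 ]
  [ 0   0      1    -4    -2 ]
  [ 0   0      0     0    -2 ]
r3 -> -1/2·r3
  [ 1  -1  -3/10  11/5  -7/5 ]
  [ 0   0      1    -4    -2 ]
  [ 0   0      0     0     1 ]
r2 -> r2 + 2·r3
  [ 1  -1  -3/10  11/5  -7/5 ]
  [ 0   0      1    -4     0 ]
  [ 0   0      0     0     1 ]
r1 -> r1 + 7/5·r3
  [ 1  -1  -3/10  11/5  0 ]
  [ 0   0      1    -4  0 ]
  [ 0   0      0     0  1 ]
r1 -> r1 + 3/10·r2
  [ 1  -1  0   1  0 ]
  [ 0   0  1  -4  0 ]
  [ 0   0  0   0  1 ]

1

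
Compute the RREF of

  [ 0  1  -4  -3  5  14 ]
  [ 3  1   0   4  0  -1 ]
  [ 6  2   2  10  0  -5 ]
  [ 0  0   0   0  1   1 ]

R1 <-> R2
R1 := 1/3·R1
R3 := R3 − 6·R1
R3 := 1/2·R3
R2 := R2 − 5·R4
R2 := R2 + 4·R3
R1 := R1 − 1/3·R2

[[1, 0, 0, 1, 0, -4/3], [0, 1, 0, 1, 0, 3], [0, 0, 1, 1, 0, -3/2], [0, 0, 0, 0, 1, 1]]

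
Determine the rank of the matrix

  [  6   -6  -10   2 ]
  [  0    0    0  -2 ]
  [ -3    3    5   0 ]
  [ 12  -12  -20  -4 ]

Multiply ρ1 by 1/6.
  [  1   -1  -5/3  1/3 ]
  [  0    0     0   -2 ]
  [ -3    3     5    0 ]
  [ 12  -12   -20   -4 ]
Add 3 times ρ1 to ρ3.
  [  1   -1  -5/3  1/3 ]
  [  0    0     0   -2 ]
  [  0    0     0    1 ]
  [ 12  -12   -20   -4 ]
Subtract 12 times ρ1 from ρ4.
  [ 1  -1  -5/3  1/3 ]
  [ 0   0     0   -2 ]
  [ 0   0     0    1 ]
  [ 0   0     0   -8 ]
Multiply ρ2 by -1/2.
  [ 1  -1  -5/3  1/3 ]
  [ 0   0     0    1 ]
  [ 0   0     0    1 ]
  [ 0   0     0   -8 ]
Subtract ρ2 from ρ3.
  [ 1  -1  -5/3  1/3 ]
  [ 0   0     0    1 ]
  [ 0   0     0    0 ]
  [ 0   0     0   -8 ]
Add 8 times ρ2 to ρ4.
  [ 1  -1  -5/3  1/3 ]
  [ 0   0     0    1 ]
  [ 0   0     0    0 ]
  [ 0   0     0    0 ]
Subtract 1/3 times ρ2 from ρ1.
  [ 1  -1  -5/3  0 ]
  [ 0   0     0  1 ]
  [ 0   0     0  0 ]
  [ 0   0     0  0 ]
The reduced form has 2 nonzero rows.

rank = 2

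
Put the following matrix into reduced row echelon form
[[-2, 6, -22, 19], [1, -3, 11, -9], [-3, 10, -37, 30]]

Multiply R1 by -1/2.
  [  1  -3   11  -19/2 ]
  [  1  -3   11     -9 ]
  [ -3  10  -37     30 ]
Subtract R1 from R2.
  [  1  -3   11  -19/2 ]
  [  0   0    0    1/2 ]
  [ -3  10  -37     30 ]
Add 3 times R1 to R3.
  [ 1  -3  11  -19/2 ]
  [ 0   0   0    1/2 ]
  [ 0   1  -4    3/2 ]
Swap R2 and R3.
  [ 1  -3  11  -19/2 ]
  [ 0   1  -4    3/2 ]
  [ 0   0   0    1/2 ]
Multiply R3 by 2.
  [ 1  -3  11  -19/2 ]
  [ 0   1  -4    3/2 ]
  [ 0   0   0      1 ]
Subtract 3/2 times R3 from R2.
  [ 1  -3  11  -19/2 ]
  [ 0   1  -4      0 ]
  [ 0   0   0      1 ]
Add 19/2 times R3 to R1.
  [ 1  -3  11  0 ]
  [ 0   1  -4  0 ]
  [ 0   0   0  1 ]
Add 3 times R2 to R1.
  [ 1  0  -1  0 ]
  [ 0  1  -4  0 ]
  [ 0  0   0  1 ]

[[1, 0, -1, 0], [0, 1, -4, 0], [0, 0, 0, 1]]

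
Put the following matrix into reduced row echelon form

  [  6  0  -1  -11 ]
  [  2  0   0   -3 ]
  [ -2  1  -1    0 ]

Multiply ρ1 by 1/6.
  [  1  0  -1/6  -11/6 ]
  [  2  0     0     -3 ]
  [ -2  1    -1      0 ]
Subtract 2 times ρ1 from ρ2.
  [  1  0  -1/6  -11/6 ]
  [  0  0   1/3    2/3 ]
  [ -2  1    -1      0 ]
Add 2 times ρ1 to ρ3.
  [ 1  0  -1/6  -11/6 ]
  [ 0  0   1/3    2/3 ]
  [ 0  1  -4/3  -11/3 ]
Swap ρ2 and ρ3.
  [ 1  0  -1/6  -11/6 ]
  [ 0  1  -4/3  -11/3 ]
  [ 0  0   1/3    2/3 ]
Multiply ρ3 by 3.
  [ 1  0  -1/6  -11/6 ]
  [ 0  1  -4/3  -11/3 ]
  [ 0  0     1      2 ]
Add 4/3 times ρ3 to ρ2.
  [ 1  0  -1/6  -11/6 ]
  [ 0  1     0     -1 ]
  [ 0  0     1      2 ]
Add 1/6 times ρ3 to ρ1.
  [ 1  0  0  -3/2 ]
  [ 0  1  0    -1 ]
  [ 0  0  1     2 ]

[[1, 0, 0, -3/2], [0, 1, 0, -1], [0, 0, 1, 2]]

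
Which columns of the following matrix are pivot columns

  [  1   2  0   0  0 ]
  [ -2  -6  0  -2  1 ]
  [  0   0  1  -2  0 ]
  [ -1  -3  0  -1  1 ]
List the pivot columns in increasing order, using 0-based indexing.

0, 1, 2, 4

Add 2 times ρ1 to ρ2.
Add ρ1 to ρ4.
Multiply ρ2 by -1/2.
Add ρ2 to ρ4.
Multiply ρ4 by 2.
Add 1/2 times ρ4 to ρ2.
Subtract 2 times ρ2 from ρ1.
Pivot columns are the columns containing a leading 1.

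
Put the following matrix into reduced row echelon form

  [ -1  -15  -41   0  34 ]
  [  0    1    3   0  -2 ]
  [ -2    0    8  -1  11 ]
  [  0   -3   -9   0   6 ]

Multiply R1 by -1.
  [  1  15  41   0  -34 ]
  [  0   1   3   0   -2 ]
  [ -2   0   8  -1   11 ]
  [  0  -3  -9   0    6 ]
Add 2 times R1 to R3.
  [ 1  15  41   0  -34 ]
  [ 0   1   3   0   -2 ]
  [ 0  30  90  -1  -57 ]
  [ 0  -3  -9   0    6 ]
Subtract 30 times R2 from R3.
  [ 1  15  41   0  -34 ]
  [ 0   1   3   0   -2 ]
  [ 0   0   0  -1    3 ]
  [ 0  -3  -9   0    6 ]
Add 3 times R2 to R4.
  [ 1  15  41   0  -34 ]
  [ 0   1   3   0   -2 ]
  [ 0   0   0  -1    3 ]
  [ 0   0   0   0    0 ]
Multiply R3 by -1.
  [ 1  15  41  0  -34 ]
  [ 0   1   3  0   -2 ]
  [ 0   0   0  1   -3 ]
  [ 0   0   0  0    0 ]
Subtract 15 times R2 from R1.
  [ 1  0  -4  0  -4 ]
  [ 0  1   3  0  -2 ]
  [ 0  0   0  1  -3 ]
  [ 0  0   0  0   0 ]

[[1, 0, -4, 0, -4], [0, 1, 3, 0, -2], [0, 0, 0, 1, -3], [0, 0, 0, 0, 0]]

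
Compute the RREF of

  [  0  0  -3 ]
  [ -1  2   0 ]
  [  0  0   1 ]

Swap R1 and R2.
  [ -1  2   0 ]
  [  0  0  -3 ]
  [  0  0   1 ]
Multiply R1 by -1.
  [ 1  -2   0 ]
  [ 0   0  -3 ]
  [ 0   0   1 ]
Multiply R2 by -1/3.
  [ 1  -2  0 ]
  [ 0   0  1 ]
  [ 0   0  1 ]
Subtract R2 from R3.
  [ 1  -2  0 ]
  [ 0   0  1 ]
  [ 0   0  0 ]

[[1, -2, 0], [0, 0, 1], [0, 0, 0]]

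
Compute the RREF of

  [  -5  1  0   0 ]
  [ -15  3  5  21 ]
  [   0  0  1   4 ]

[[1, -1/5, 0, 0], [0, 0, 1, 0], [0, 0, 0, 1]]

R1 ← -1/5·R1
R2 ← R2 + 15·R1
R2 ← 1/5·R2
R3 ← R3 − R2
R3 ← -5·R3
R2 ← R2 − 21/5·R3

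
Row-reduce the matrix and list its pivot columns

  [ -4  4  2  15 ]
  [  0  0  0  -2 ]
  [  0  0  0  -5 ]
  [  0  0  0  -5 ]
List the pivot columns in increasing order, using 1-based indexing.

1, 4

R1 ← -1/4·R1
  [ 1  -1  -1/2  -15/4 ]
  [ 0   0     0     -2 ]
  [ 0   0     0     -5 ]
  [ 0   0     0     -5 ]
R2 ← -1/2·R2
  [ 1  -1  -1/2  -15/4 ]
  [ 0   0     0      1 ]
  [ 0   0     0     -5 ]
  [ 0   0     0     -5 ]
R3 ← R3 + 5·R2
  [ 1  -1  -1/2  -15/4 ]
  [ 0   0     0      1 ]
  [ 0   0     0      0 ]
  [ 0   0     0     -5 ]
R4 ← R4 + 5·R2
  [ 1  -1  -1/2  -15/4 ]
  [ 0   0     0      1 ]
  [ 0   0     0      0 ]
  [ 0   0     0      0 ]
R1 ← R1 + 15/4·R2
  [ 1  -1  -1/2  0 ]
  [ 0   0     0  1 ]
  [ 0   0     0  0 ]
  [ 0   0     0  0 ]
Pivot columns are the columns containing a leading 1.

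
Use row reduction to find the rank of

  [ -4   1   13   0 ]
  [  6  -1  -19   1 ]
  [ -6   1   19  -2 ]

ρ1 → -1/4·ρ1
ρ2 → ρ2 − 6·ρ1
ρ3 → ρ3 + 6·ρ1
ρ2 → 2·ρ2
ρ3 → ρ3 + 1/2·ρ2
ρ3 → -1·ρ3
ρ2 → ρ2 − 2·ρ3
ρ1 → ρ1 + 1/4·ρ2
The reduced form has 3 nonzero rows.

rank = 3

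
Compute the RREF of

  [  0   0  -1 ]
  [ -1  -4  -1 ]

R1 <-> R2
  [ -1  -4  -1 ]
  [  0   0  -1 ]
R1 := -1·R1
  [ 1  4   1 ]
  [ 0  0  -1 ]
R2 := -1·R2
  [ 1  4  1 ]
  [ 0  0  1 ]
R1 := R1 − R2
  [ 1  4  0 ]
  [ 0  0  1 ]

[[1, 4, 0], [0, 0, 1]]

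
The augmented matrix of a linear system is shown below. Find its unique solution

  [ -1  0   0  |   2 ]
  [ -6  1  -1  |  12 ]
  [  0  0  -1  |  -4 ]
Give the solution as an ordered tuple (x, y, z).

(-2, 4, 4)

Multiply r1 by -1.
  [  1  0   0  |  -2 ]
  [ -6  1  -1  |  12 ]
  [  0  0  -1  |  -4 ]
Add 6 times r1 to r2.
  [ 1  0   0  |  -2 ]
  [ 0  1  -1  |   0 ]
  [ 0  0  -1  |  -4 ]
Multiply r3 by -1.
  [ 1  0   0  |  -2 ]
  [ 0  1  -1  |   0 ]
  [ 0  0   1  |   4 ]
Add r3 to r2.
  [ 1  0  0  |  -2 ]
  [ 0  1  0  |   4 ]
  [ 0  0  1  |   4 ]
Reading off the last column: x = -2, y = 4, z = 4.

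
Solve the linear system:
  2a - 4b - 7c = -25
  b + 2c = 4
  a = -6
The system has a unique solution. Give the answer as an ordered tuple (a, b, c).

(-6, -2, 3)

Form the augmented matrix and row-reduce:
  [ 2  -4  -7  |  -25 ]
  [ 0   1   2  |    4 ]
  [ 1   0   0  |   -6 ]
R1 ← 1/2·R1
R3 ← R3 − R1
R3 ← R3 − 2·R2
R3 ← -2·R3
R2 ← R2 − 2·R3
R1 ← R1 + 7/2·R3
R1 ← R1 + 2·R2
Reading off the last column: a = -6, b = -2, c = 3.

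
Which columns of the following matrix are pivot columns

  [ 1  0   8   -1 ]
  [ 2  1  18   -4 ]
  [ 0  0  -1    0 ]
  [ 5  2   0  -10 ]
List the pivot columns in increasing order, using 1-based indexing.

1, 2, 3, 4

Subtract 2 times ρ1 from ρ2.
  [ 1  0   8   -1 ]
  [ 0  1   2   -2 ]
  [ 0  0  -1    0 ]
  [ 5  2   0  -10 ]
Subtract 5 times ρ1 from ρ4.
  [ 1  0    8  -1 ]
  [ 0  1    2  -2 ]
  [ 0  0   -1   0 ]
  [ 0  2  -40  -5 ]
Subtract 2 times ρ2 from ρ4.
  [ 1  0    8  -1 ]
  [ 0  1    2  -2 ]
  [ 0  0   -1   0 ]
  [ 0  0  -44  -1 ]
Multiply ρ3 by -1.
  [ 1  0    8  -1 ]
  [ 0  1    2  -2 ]
  [ 0  0    1   0 ]
  [ 0  0  -44  -1 ]
Add 44 times ρ3 to ρ4.
  [ 1  0  8  -1 ]
  [ 0  1  2  -2 ]
  [ 0  0  1   0 ]
  [ 0  0  0  -1 ]
Multiply ρ4 by -1.
  [ 1  0  8  -1 ]
  [ 0  1  2  -2 ]
  [ 0  0  1   0 ]
  [ 0  0  0   1 ]
Add 2 times ρ4 to ρ2.
  [ 1  0  8  -1 ]
  [ 0  1  2   0 ]
  [ 0  0  1   0 ]
  [ 0  0  0   1 ]
Add ρ4 to ρ1.
  [ 1  0  8  0 ]
  [ 0  1  2  0 ]
  [ 0  0  1  0 ]
  [ 0  0  0  1 ]
Subtract 2 times ρ3 from ρ2.
  [ 1  0  8  0 ]
  [ 0  1  0  0 ]
  [ 0  0  1  0 ]
  [ 0  0  0  1 ]
Subtract 8 times ρ3 from ρ1.
  [ 1  0  0  0 ]
  [ 0  1  0  0 ]
  [ 0  0  1  0 ]
  [ 0  0  0  1 ]
Pivot columns are the columns containing a leading 1.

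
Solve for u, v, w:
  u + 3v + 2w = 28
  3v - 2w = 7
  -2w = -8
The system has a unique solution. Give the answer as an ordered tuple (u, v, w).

(5, 5, 4)

Form the augmented matrix and row-reduce:
  [ 1  3   2  |  28 ]
  [ 0  3  -2  |   7 ]
  [ 0  0  -2  |  -8 ]
R2 → 1/3·R2
R3 → -1/2·R3
R2 → R2 + 2/3·R3
R1 → R1 − 2·R3
R1 → R1 − 3·R2
Reading off the last column: u = 5, v = 5, w = 4.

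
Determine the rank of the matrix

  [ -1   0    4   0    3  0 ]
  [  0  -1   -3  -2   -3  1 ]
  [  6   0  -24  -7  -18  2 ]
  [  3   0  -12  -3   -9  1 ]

ρ1 := -1·ρ1
  [ 1   0   -4   0   -3  0 ]
  [ 0  -1   -3  -2   -3  1 ]
  [ 6   0  -24  -7  -18  2 ]
  [ 3   0  -12  -3   -9  1 ]
ρ3 := ρ3 − 6·ρ1
  [ 1   0   -4   0  -3  0 ]
  [ 0  -1   -3  -2  -3  1 ]
  [ 0   0    0  -7   0  2 ]
  [ 3   0  -12  -3  -9  1 ]
ρ4 := ρ4 − 3·ρ1
  [ 1   0  -4   0  -3  0 ]
  [ 0  -1  -3  -2  -3  1 ]
  [ 0   0   0  -7   0  2 ]
  [ 0   0   0  -3   0  1 ]
ρ2 := -1·ρ2
  [ 1  0  -4   0  -3   0 ]
  [ 0  1   3   2   3  -1 ]
  [ 0  0   0  -7   0   2 ]
  [ 0  0   0  -3   0   1 ]
ρ3 := -1/7·ρ3
  [ 1  0  -4   0  -3     0 ]
  [ 0  1   3   2   3    -1 ]
  [ 0  0   0   1   0  -2/7 ]
  [ 0  0   0  -3   0     1 ]
ρ4 := ρ4 + 3·ρ3
  [ 1  0  -4  0  -3     0 ]
  [ 0  1   3  2   3    -1 ]
  [ 0  0   0  1   0  -2/7 ]
  [ 0  0   0  0   0   1/7 ]
ρ4 := 7·ρ4
  [ 1  0  -4  0  -3     0 ]
  [ 0  1   3  2   3    -1 ]
  [ 0  0   0  1   0  -2/7 ]
  [ 0  0   0  0   0     1 ]
ρ3 := ρ3 + 2/7·ρ4
  [ 1  0  -4  0  -3   0 ]
  [ 0  1   3  2   3  -1 ]
  [ 0  0   0  1   0   0 ]
  [ 0  0   0  0   0   1 ]
ρ2 := ρ2 + ρ4
  [ 1  0  -4  0  -3  0 ]
  [ 0  1   3  2   3  0 ]
  [ 0  0   0  1   0  0 ]
  [ 0  0   0  0   0  1 ]
ρ2 := ρ2 − 2·ρ3
  [ 1  0  -4  0  -3  0 ]
  [ 0  1   3  0   3  0 ]
  [ 0  0   0  1   0  0 ]
  [ 0  0   0  0   0  1 ]
The reduced form has 4 nonzero rows.

rank = 4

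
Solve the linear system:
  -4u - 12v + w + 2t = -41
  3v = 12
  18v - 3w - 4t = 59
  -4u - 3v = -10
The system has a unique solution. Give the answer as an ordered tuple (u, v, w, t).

(-1/2, 4, 3, 1)

Form the augmented matrix and row-reduce:
  [ -4  -12   1   2  |  -41 ]
  [  0    3   0   0  |   12 ]
  [  0   18  -3  -4  |   59 ]
  [ -4   -3   0   0  |  -10 ]
ρ1 → -1/4·ρ1
  [  1   3  -1/4  -1/2  |  41/4 ]
  [  0   3     0     0  |    12 ]
  [  0  18    -3    -4  |    59 ]
  [ -4  -3     0     0  |   -10 ]
ρ4 → ρ4 + 4·ρ1
  [ 1   3  -1/4  -1/2  |  41/4 ]
  [ 0   3     0     0  |    12 ]
  [ 0  18    -3    -4  |    59 ]
  [ 0   9    -1    -2  |    31 ]
ρ2 → 1/3·ρ2
  [ 1   3  -1/4  -1/2  |  41/4 ]
  [ 0   1     0     0  |     4 ]
  [ 0  18    -3    -4  |    59 ]
  [ 0   9    -1    -2  |    31 ]
ρ3 → ρ3 − 18·ρ2
  [ 1  3  -1/4  -1/2  |  41/4 ]
  [ 0  1     0     0  |     4 ]
  [ 0  0    -3    -4  |   -13 ]
  [ 0  9    -1    -2  |    31 ]
ρ4 → ρ4 − 9·ρ2
  [ 1  3  -1/4  -1/2  |  41/4 ]
  [ 0  1     0     0  |     4 ]
  [ 0  0    -3    -4  |   -13 ]
  [ 0  0    -1    -2  |    -5 ]
ρ3 → -1/3·ρ3
  [ 1  3  -1/4  -1/2  |  41/4 ]
  [ 0  1     0     0  |     4 ]
  [ 0  0     1   4/3  |  13/3 ]
  [ 0  0    -1    -2  |    -5 ]
ρ4 → ρ4 + ρ3
  [ 1  3  -1/4  -1/2  |  41/4 ]
  [ 0  1     0     0  |     4 ]
  [ 0  0     1   4/3  |  13/3 ]
  [ 0  0     0  -2/3  |  -2/3 ]
ρ4 → -3/2·ρ4
  [ 1  3  -1/4  -1/2  |  41/4 ]
  [ 0  1     0     0  |     4 ]
  [ 0  0     1   4/3  |  13/3 ]
  [ 0  0     0     1  |     1 ]
ρ3 → ρ3 − 4/3·ρ4
  [ 1  3  -1/4  -1/2  |  41/4 ]
  [ 0  1     0     0  |     4 ]
  [ 0  0     1     0  |     3 ]
  [ 0  0     0     1  |     1 ]
ρ1 → ρ1 + 1/2·ρ4
  [ 1  3  -1/4  0  |  43/4 ]
  [ 0  1     0  0  |     4 ]
  [ 0  0     1  0  |     3 ]
  [ 0  0     0  1  |     1 ]
ρ1 → ρ1 + 1/4·ρ3
  [ 1  3  0  0  |  23/2 ]
  [ 0  1  0  0  |     4 ]
  [ 0  0  1  0  |     3 ]
  [ 0  0  0  1  |     1 ]
ρ1 → ρ1 − 3·ρ2
  [ 1  0  0  0  |  -1/2 ]
  [ 0  1  0  0  |     4 ]
  [ 0  0  1  0  |     3 ]
  [ 0  0  0  1  |     1 ]
Reading off the last column: u = -1/2, v = 4, w = 3, t = 1.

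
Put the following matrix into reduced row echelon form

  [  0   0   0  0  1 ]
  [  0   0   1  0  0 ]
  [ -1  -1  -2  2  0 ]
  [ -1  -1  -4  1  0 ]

[[1, 1, 0, 0, 0], [0, 0, 1, 0, 0], [0, 0, 0, 1, 0], [0, 0, 0, 0, 1]]

ρ1 <=> ρ3
  [ -1  -1  -2  2  0 ]
  [  0   0   1  0  0 ]
  [  0   0   0  0  1 ]
  [ -1  -1  -4  1  0 ]
ρ1 := -1·ρ1
  [  1   1   2  -2  0 ]
  [  0   0   1   0  0 ]
  [  0   0   0   0  1 ]
  [ -1  -1  -4   1  0 ]
ρ4 := ρ4 + ρ1
  [ 1  1   2  -2  0 ]
  [ 0  0   1   0  0 ]
  [ 0  0   0   0  1 ]
  [ 0  0  -2  -1  0 ]
ρ4 := ρ4 + 2·ρ2
  [ 1  1  2  -2  0 ]
  [ 0  0  1   0  0 ]
  [ 0  0  0   0  1 ]
  [ 0  0  0  -1  0 ]
ρ3 <=> ρ4
  [ 1  1  2  -2  0 ]
  [ 0  0  1   0  0 ]
  [ 0  0  0  -1  0 ]
  [ 0  0  0   0  1 ]
ρ3 := -1·ρ3
  [ 1  1  2  -2  0 ]
  [ 0  0  1   0  0 ]
  [ 0  0  0   1  0 ]
  [ 0  0  0   0  1 ]
ρ1 := ρ1 + 2·ρ3
  [ 1  1  2  0  0 ]
  [ 0  0  1  0  0 ]
  [ 0  0  0  1  0 ]
  [ 0  0  0  0  1 ]
ρ1 := ρ1 − 2·ρ2
  [ 1  1  0  0  0 ]
  [ 0  0  1  0  0 ]
  [ 0  0  0  1  0 ]
  [ 0  0  0  0  1 ]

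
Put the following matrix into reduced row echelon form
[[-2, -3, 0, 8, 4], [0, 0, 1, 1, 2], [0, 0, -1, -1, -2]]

[[1, 3/2, 0, -4, -2], [0, 0, 1, 1, 2], [0, 0, 0, 0, 0]]

R1 → -1/2·R1
  [ 1  3/2   0  -4  -2 ]
  [ 0    0   1   1   2 ]
  [ 0    0  -1  -1  -2 ]
R3 → R3 + R2
  [ 1  3/2  0  -4  -2 ]
  [ 0    0  1   1   2 ]
  [ 0    0  0   0   0 ]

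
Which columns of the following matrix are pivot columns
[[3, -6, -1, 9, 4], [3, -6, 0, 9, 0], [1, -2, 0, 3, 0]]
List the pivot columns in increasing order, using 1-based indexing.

Multiply R1 by 1/3.
  [ 1  -2  -1/3  3  4/3 ]
  [ 3  -6     0  9    0 ]
  [ 1  -2     0  3    0 ]
Subtract 3 times R1 from R2.
  [ 1  -2  -1/3  3  4/3 ]
  [ 0   0     1  0   -4 ]
  [ 1  -2     0  3    0 ]
Subtract R1 from R3.
  [ 1  -2  -1/3  3   4/3 ]
  [ 0   0     1  0    -4 ]
  [ 0   0   1/3  0  -4/3 ]
Subtract 1/3 times R2 from R3.
  [ 1  -2  -1/3  3  4/3 ]
  [ 0   0     1  0   -4 ]
  [ 0   0     0  0    0 ]
Add 1/3 times R2 to R1.
  [ 1  -2  0  3   0 ]
  [ 0   0  1  0  -4 ]
  [ 0   0  0  0   0 ]
Pivot columns are the columns containing a leading 1.

1, 3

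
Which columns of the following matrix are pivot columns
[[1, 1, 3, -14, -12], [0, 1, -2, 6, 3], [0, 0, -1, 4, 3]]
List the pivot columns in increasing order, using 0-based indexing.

0, 1, 2

ρ3 -> -1·ρ3
  [ 1  1   3  -14  -12 ]
  [ 0  1  -2    6    3 ]
  [ 0  0   1   -4   -3 ]
ρ2 -> ρ2 + 2·ρ3
  [ 1  1  3  -14  -12 ]
  [ 0  1  0   -2   -3 ]
  [ 0  0  1   -4   -3 ]
ρ1 -> ρ1 − 3·ρ3
  [ 1  1  0  -2  -3 ]
  [ 0  1  0  -2  -3 ]
  [ 0  0  1  -4  -3 ]
ρ1 -> ρ1 − ρ2
  [ 1  0  0   0   0 ]
  [ 0  1  0  -2  -3 ]
  [ 0  0  1  -4  -3 ]
Pivot columns are the columns containing a leading 1.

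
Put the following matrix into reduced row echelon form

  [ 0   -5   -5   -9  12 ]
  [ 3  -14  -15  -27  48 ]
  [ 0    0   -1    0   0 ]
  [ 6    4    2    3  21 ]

[[1, 0, 0, 0, 3], [0, 1, 0, 0, 3], [0, 0, 1, 0, 0], [0, 0, 0, 1, -3]]

R1 <=> R2
  [ 3  -14  -15  -27  48 ]
  [ 0   -5   -5   -9  12 ]
  [ 0    0   -1    0   0 ]
  [ 6    4    2    3  21 ]
R1 -> 1/3·R1
  [ 1  -14/3  -5  -9  16 ]
  [ 0     -5  -5  -9  12 ]
  [ 0      0  -1   0   0 ]
  [ 6      4   2   3  21 ]
R4 -> R4 − 6·R1
  [ 1  -14/3  -5  -9   16 ]
  [ 0     -5  -5  -9   12 ]
  [ 0      0  -1   0    0 ]
  [ 0     32  32  57  -75 ]
R2 -> -1/5·R2
  [ 1  -14/3  -5   -9     16 ]
  [ 0      1   1  9/5  -12/5 ]
  [ 0      0  -1    0      0 ]
  [ 0     32  32   57    -75 ]
R4 -> R4 − 32·R2
  [ 1  -14/3  -5    -9     16 ]
  [ 0      1   1   9/5  -12/5 ]
  [ 0      0  -1     0      0 ]
  [ 0      0   0  -3/5    9/5 ]
R3 -> -1·R3
  [ 1  -14/3  -5    -9     16 ]
  [ 0      1   1   9/5  -12/5 ]
  [ 0      0   1     0      0 ]
  [ 0      0   0  -3/5    9/5 ]
R4 -> -5/3·R4
  [ 1  -14/3  -5   -9     16 ]
  [ 0      1   1  9/5  -12/5 ]
  [ 0      0   1    0      0 ]
  [ 0      0   0    1     -3 ]
R2 -> R2 − 9/5·R4
  [ 1  -14/3  -5  -9  16 ]
  [ 0      1   1   0   3 ]
  [ 0      0   1   0   0 ]
  [ 0      0   0   1  -3 ]
R1 -> R1 + 9·R4
  [ 1  -14/3  -5  0  -11 ]
  [ 0      1   1  0    3 ]
  [ 0      0   1  0    0 ]
  [ 0      0   0  1   -3 ]
R2 -> R2 − R3
  [ 1  -14/3  -5  0  -11 ]
  [ 0      1   0  0    3 ]
  [ 0      0   1  0    0 ]
  [ 0      0   0  1   -3 ]
R1 -> R1 + 5·R3
  [ 1  -14/3  0  0  -11 ]
  [ 0      1  0  0    3 ]
  [ 0      0  1  0    0 ]
  [ 0      0  0  1   -3 ]
R1 -> R1 + 14/3·R2
  [ 1  0  0  0   3 ]
  [ 0  1  0  0   3 ]
  [ 0  0  1  0   0 ]
  [ 0  0  0  1  -3 ]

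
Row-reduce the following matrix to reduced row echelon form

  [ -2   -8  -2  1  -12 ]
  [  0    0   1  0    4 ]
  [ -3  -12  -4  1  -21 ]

[[1, 4, 0, 0, 1], [0, 0, 1, 0, 4], [0, 0, 0, 1, -2]]

r1 ← -1/2·r1
  [  1    4   1  -1/2    6 ]
  [  0    0   1     0    4 ]
  [ -3  -12  -4     1  -21 ]
r3 ← r3 + 3·r1
  [ 1  4   1  -1/2   6 ]
  [ 0  0   1     0   4 ]
  [ 0  0  -1  -1/2  -3 ]
r3 ← r3 + r2
  [ 1  4  1  -1/2  6 ]
  [ 0  0  1     0  4 ]
  [ 0  0  0  -1/2  1 ]
r3 ← -2·r3
  [ 1  4  1  -1/2   6 ]
  [ 0  0  1     0   4 ]
  [ 0  0  0     1  -2 ]
r1 ← r1 + 1/2·r3
  [ 1  4  1  0   5 ]
  [ 0  0  1  0   4 ]
  [ 0  0  0  1  -2 ]
r1 ← r1 − r2
  [ 1  4  0  0   1 ]
  [ 0  0  1  0   4 ]
  [ 0  0  0  1  -2 ]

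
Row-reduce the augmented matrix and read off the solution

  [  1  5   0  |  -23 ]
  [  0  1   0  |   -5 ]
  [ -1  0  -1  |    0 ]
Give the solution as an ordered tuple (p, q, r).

(2, -5, -2)

Add R1 to R3.
Subtract 5 times R2 from R3.
Multiply R3 by -1.
Subtract 5 times R2 from R1.
Reading off the last column: p = 2, q = -5, r = -2.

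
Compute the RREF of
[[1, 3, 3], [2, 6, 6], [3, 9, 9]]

[[1, 3, 3], [0, 0, 0], [0, 0, 0]]

R2 := R2 − 2·R1
  [ 1  3  3 ]
  [ 0  0  0 ]
  [ 3  9  9 ]
R3 := R3 − 3·R1
  [ 1  3  3 ]
  [ 0  0  0 ]
  [ 0  0  0 ]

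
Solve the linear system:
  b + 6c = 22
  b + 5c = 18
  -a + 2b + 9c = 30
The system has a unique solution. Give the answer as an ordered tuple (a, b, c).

(2, -2, 4)

Form the augmented matrix and row-reduce:
  [  0  1  6  |  22 ]
  [  0  1  5  |  18 ]
  [ -1  2  9  |  30 ]
R1 ↔ R3
R1 := -1·R1
R3 := R3 − R2
R2 := R2 − 5·R3
R1 := R1 + 9·R3
R1 := R1 + 2·R2
Reading off the last column: a = 2, b = -2, c = 4.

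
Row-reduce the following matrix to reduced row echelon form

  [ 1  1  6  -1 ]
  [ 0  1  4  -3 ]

[[1, 0, 2, 2], [0, 1, 4, -3]]

ρ1 := ρ1 − ρ2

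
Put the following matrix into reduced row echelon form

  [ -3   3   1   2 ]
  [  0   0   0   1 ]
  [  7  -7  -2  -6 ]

[[1, -1, 0, 0], [0, 0, 1, 0], [0, 0, 0, 1]]

r1 -> -1/3·r1
  [ 1  -1  -1/3  -2/3 ]
  [ 0   0     0     1 ]
  [ 7  -7    -2    -6 ]
r3 -> r3 − 7·r1
  [ 1  -1  -1/3  -2/3 ]
  [ 0   0     0     1 ]
  [ 0   0   1/3  -4/3 ]
r2 <-> r3
  [ 1  -1  -1/3  -2/3 ]
  [ 0   0   1/3  -4/3 ]
  [ 0   0     0     1 ]
r2 -> 3·r2
  [ 1  -1  -1/3  -2/3 ]
  [ 0   0     1    -4 ]
  [ 0   0     0     1 ]
r2 -> r2 + 4·r3
  [ 1  -1  -1/3  -2/3 ]
  [ 0   0     1     0 ]
  [ 0   0     0     1 ]
r1 -> r1 + 2/3·r3
  [ 1  -1  -1/3  0 ]
  [ 0   0     1  0 ]
  [ 0   0     0  1 ]
r1 -> r1 + 1/3·r2
  [ 1  -1  0  0 ]
  [ 0   0  1  0 ]
  [ 0   0  0  1 ]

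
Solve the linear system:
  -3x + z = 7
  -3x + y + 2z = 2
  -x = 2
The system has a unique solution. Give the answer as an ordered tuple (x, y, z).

Form the augmented matrix and row-reduce:
  [ -3  0  1  |  7 ]
  [ -3  1  2  |  2 ]
  [ -1  0  0  |  2 ]
Multiply R1 by -1/3.
  [  1  0  -1/3  |  -7/3 ]
  [ -3  1     2  |     2 ]
  [ -1  0     0  |     2 ]
Add 3 times R1 to R2.
  [  1  0  -1/3  |  -7/3 ]
  [  0  1     1  |    -5 ]
  [ -1  0     0  |     2 ]
Add R1 to R3.
  [ 1  0  -1/3  |  -7/3 ]
  [ 0  1     1  |    -5 ]
  [ 0  0  -1/3  |  -1/3 ]
Multiply R3 by -3.
  [ 1  0  -1/3  |  -7/3 ]
  [ 0  1     1  |    -5 ]
  [ 0  0     1  |     1 ]
Subtract R3 from R2.
  [ 1  0  -1/3  |  -7/3 ]
  [ 0  1     0  |    -6 ]
  [ 0  0     1  |     1 ]
Add 1/3 times R3 to R1.
  [ 1  0  0  |  -2 ]
  [ 0  1  0  |  -6 ]
  [ 0  0  1  |   1 ]
Reading off the last column: x = -2, y = -6, z = 1.

(-2, -6, 1)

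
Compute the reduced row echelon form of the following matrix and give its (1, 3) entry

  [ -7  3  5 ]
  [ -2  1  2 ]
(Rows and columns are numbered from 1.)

R1 := -1/7·R1
  [  1  -3/7  -5/7 ]
  [ -2     1     2 ]
R2 := R2 + 2·R1
  [ 1  -3/7  -5/7 ]
  [ 0   1/7   4/7 ]
R2 := 7·R2
  [ 1  -3/7  -5/7 ]
  [ 0     1     4 ]
R1 := R1 + 3/7·R2
  [ 1  0  1 ]
  [ 0  1  4 ]

1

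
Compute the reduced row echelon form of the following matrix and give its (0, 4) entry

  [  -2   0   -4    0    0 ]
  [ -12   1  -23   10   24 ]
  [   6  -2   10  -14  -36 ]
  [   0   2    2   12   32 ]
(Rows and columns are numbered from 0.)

0

r1 → -1/2·r1
  [   1   0    2    0    0 ]
  [ -12   1  -23   10   24 ]
  [   6  -2   10  -14  -36 ]
  [   0   2    2   12   32 ]
r2 → r2 + 12·r1
  [ 1   0   2    0    0 ]
  [ 0   1   1   10   24 ]
  [ 6  -2  10  -14  -36 ]
  [ 0   2   2   12   32 ]
r3 → r3 − 6·r1
  [ 1   0   2    0    0 ]
  [ 0   1   1   10   24 ]
  [ 0  -2  -2  -14  -36 ]
  [ 0   2   2   12   32 ]
r3 → r3 + 2·r2
  [ 1  0  2   0   0 ]
  [ 0  1  1  10  24 ]
  [ 0  0  0   6  12 ]
  [ 0  2  2  12  32 ]
r4 → r4 − 2·r2
  [ 1  0  2   0    0 ]
  [ 0  1  1  10   24 ]
  [ 0  0  0   6   12 ]
  [ 0  0  0  -8  -16 ]
r3 → 1/6·r3
  [ 1  0  2   0    0 ]
  [ 0  1  1  10   24 ]
  [ 0  0  0   1    2 ]
  [ 0  0  0  -8  -16 ]
r4 → r4 + 8·r3
  [ 1  0  2   0   0 ]
  [ 0  1  1  10  24 ]
  [ 0  0  0   1   2 ]
  [ 0  0  0   0   0 ]
r2 → r2 − 10·r3
  [ 1  0  2  0  0 ]
  [ 0  1  1  0  4 ]
  [ 0  0  0  1  2 ]
  [ 0  0  0  0  0 ]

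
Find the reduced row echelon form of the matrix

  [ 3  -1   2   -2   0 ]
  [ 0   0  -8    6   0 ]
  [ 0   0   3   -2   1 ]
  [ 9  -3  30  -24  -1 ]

ρ1 -> 1/3·ρ1
  [ 1  -1/3  2/3  -2/3   0 ]
  [ 0     0   -8     6   0 ]
  [ 0     0    3    -2   1 ]
  [ 9    -3   30   -24  -1 ]
ρ4 -> ρ4 − 9·ρ1
  [ 1  -1/3  2/3  -2/3   0 ]
  [ 0     0   -8     6   0 ]
  [ 0     0    3    -2   1 ]
  [ 0     0   24   -18  -1 ]
ρ2 -> -1/8·ρ2
  [ 1  -1/3  2/3  -2/3   0 ]
  [ 0     0    1  -3/4   0 ]
  [ 0     0    3    -2   1 ]
  [ 0     0   24   -18  -1 ]
ρ3 -> ρ3 − 3·ρ2
  [ 1  -1/3  2/3  -2/3   0 ]
  [ 0     0    1  -3/4   0 ]
  [ 0     0    0   1/4   1 ]
  [ 0     0   24   -18  -1 ]
ρ4 -> ρ4 − 24·ρ2
  [ 1  -1/3  2/3  -2/3   0 ]
  [ 0     0    1  -3/4   0 ]
  [ 0     0    0   1/4   1 ]
  [ 0     0    0     0  -1 ]
ρ3 -> 4·ρ3
  [ 1  -1/3  2/3  -2/3   0 ]
  [ 0     0    1  -3/4   0 ]
  [ 0     0    0     1   4 ]
  [ 0     0    0     0  -1 ]
ρ4 -> -1·ρ4
  [ 1  -1/3  2/3  -2/3  0 ]
  [ 0     0    1  -3/4  0 ]
  [ 0     0    0     1  4 ]
  [ 0     0    0     0  1 ]
ρ3 -> ρ3 − 4·ρ4
  [ 1  -1/3  2/3  -2/3  0 ]
  [ 0     0    1  -3/4  0 ]
  [ 0     0    0     1  0 ]
  [ 0     0    0     0  1 ]
ρ2 -> ρ2 + 3/4·ρ3
  [ 1  -1/3  2/3  -2/3  0 ]
  [ 0     0    1     0  0 ]
  [ 0     0    0     1  0 ]
  [ 0     0    0     0  1 ]
ρ1 -> ρ1 + 2/3·ρ3
  [ 1  -1/3  2/3  0  0 ]
  [ 0     0    1  0  0 ]
  [ 0     0    0  1  0 ]
  [ 0     0    0  0  1 ]
ρ1 -> ρ1 − 2/3·ρ2
  [ 1  -1/3  0  0  0 ]
  [ 0     0  1  0  0 ]
  [ 0     0  0  1  0 ]
  [ 0     0  0  0  1 ]

[[1, -1/3, 0, 0, 0], [0, 0, 1, 0, 0], [0, 0, 0, 1, 0], [0, 0, 0, 0, 1]]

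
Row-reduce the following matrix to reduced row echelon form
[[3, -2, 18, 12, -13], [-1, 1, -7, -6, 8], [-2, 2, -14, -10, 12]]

[[1, 0, 4, 0, 3], [0, 1, -3, 0, -1], [0, 0, 0, 1, -2]]

Multiply r1 by 1/3.
  [  1  -2/3    6    4  -13/3 ]
  [ -1     1   -7   -6      8 ]
  [ -2     2  -14  -10     12 ]
Add r1 to r2.
  [  1  -2/3    6    4  -13/3 ]
  [  0   1/3   -1   -2   11/3 ]
  [ -2     2  -14  -10     12 ]
Add 2 times r1 to r3.
  [ 1  -2/3   6   4  -13/3 ]
  [ 0   1/3  -1  -2   11/3 ]
  [ 0   2/3  -2  -2   10/3 ]
Multiply r2 by 3.
  [ 1  -2/3   6   4  -13/3 ]
  [ 0     1  -3  -6     11 ]
  [ 0   2/3  -2  -2   10/3 ]
Subtract 2/3 times r2 from r3.
  [ 1  -2/3   6   4  -13/3 ]
  [ 0     1  -3  -6     11 ]
  [ 0     0   0   2     -4 ]
Multiply r3 by 1/2.
  [ 1  -2/3   6   4  -13/3 ]
  [ 0     1  -3  -6     11 ]
  [ 0     0   0   1     -2 ]
Add 6 times r3 to r2.
  [ 1  -2/3   6  4  -13/3 ]
  [ 0     1  -3  0     -1 ]
  [ 0     0   0  1     -2 ]
Subtract 4 times r3 from r1.
  [ 1  -2/3   6  0  11/3 ]
  [ 0     1  -3  0    -1 ]
  [ 0     0   0  1    -2 ]
Add 2/3 times r2 to r1.
  [ 1  0   4  0   3 ]
  [ 0  1  -3  0  -1 ]
  [ 0  0   0  1  -2 ]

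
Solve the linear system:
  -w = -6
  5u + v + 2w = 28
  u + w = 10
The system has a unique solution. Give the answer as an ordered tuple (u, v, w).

Form the augmented matrix and row-reduce:
  [ 0  0  -1  |  -6 ]
  [ 5  1   2  |  28 ]
  [ 1  0   1  |  10 ]
ρ1 ↔ ρ2
ρ1 := 1/5·ρ1
ρ3 := ρ3 − ρ1
ρ2 ↔ ρ3
ρ2 := -5·ρ2
ρ3 := -1·ρ3
ρ2 := ρ2 + 3·ρ3
ρ1 := ρ1 − 2/5·ρ3
ρ1 := ρ1 − 1/5·ρ2
Reading off the last column: u = 4, v = -4, w = 6.

(4, -4, 6)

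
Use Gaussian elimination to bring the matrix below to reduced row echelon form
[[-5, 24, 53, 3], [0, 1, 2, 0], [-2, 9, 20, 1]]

ρ1 := -1/5·ρ1
  [  1  -24/5  -53/5  -3/5 ]
  [  0      1      2     0 ]
  [ -2      9     20     1 ]
ρ3 := ρ3 + 2·ρ1
  [ 1  -24/5  -53/5  -3/5 ]
  [ 0      1      2     0 ]
  [ 0   -3/5   -6/5  -1/5 ]
ρ3 := ρ3 + 3/5·ρ2
  [ 1  -24/5  -53/5  -3/5 ]
  [ 0      1      2     0 ]
  [ 0      0      0  -1/5 ]
ρ3 := -5·ρ3
  [ 1  -24/5  -53/5  -3/5 ]
  [ 0      1      2     0 ]
  [ 0      0      0     1 ]
ρ1 := ρ1 + 3/5·ρ3
  [ 1  -24/5  -53/5  0 ]
  [ 0      1      2  0 ]
  [ 0      0      0  1 ]
ρ1 := ρ1 + 24/5·ρ2
  [ 1  0  -1  0 ]
  [ 0  1   2  0 ]
  [ 0  0   0  1 ]

[[1, 0, -1, 0], [0, 1, 2, 0], [0, 0, 0, 1]]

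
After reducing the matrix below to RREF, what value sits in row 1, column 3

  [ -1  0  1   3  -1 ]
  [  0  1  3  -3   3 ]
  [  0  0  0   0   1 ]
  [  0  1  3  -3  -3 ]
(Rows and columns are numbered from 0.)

Multiply R1 by -1.
  [ 1  0  -1  -3   1 ]
  [ 0  1   3  -3   3 ]
  [ 0  0   0   0   1 ]
  [ 0  1   3  -3  -3 ]
Subtract R2 from R4.
  [ 1  0  -1  -3   1 ]
  [ 0  1   3  -3   3 ]
  [ 0  0   0   0   1 ]
  [ 0  0   0   0  -6 ]
Add 6 times R3 to R4.
  [ 1  0  -1  -3  1 ]
  [ 0  1   3  -3  3 ]
  [ 0  0   0   0  1 ]
  [ 0  0   0   0  0 ]
Subtract 3 times R3 from R2.
  [ 1  0  -1  -3  1 ]
  [ 0  1   3  -3  0 ]
  [ 0  0   0   0  1 ]
  [ 0  0   0   0  0 ]
Subtract R3 from R1.
  [ 1  0  -1  -3  0 ]
  [ 0  1   3  -3  0 ]
  [ 0  0   0   0  1 ]
  [ 0  0   0   0  0 ]

-3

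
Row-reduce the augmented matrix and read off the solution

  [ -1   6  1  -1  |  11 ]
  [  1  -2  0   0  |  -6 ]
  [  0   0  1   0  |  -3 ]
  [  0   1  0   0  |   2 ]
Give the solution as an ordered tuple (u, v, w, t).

r1 → -1·r1
r2 → r2 − r1
r2 → 1/4·r2
r4 → r4 − r2
r4 → r4 + 1/4·r3
r4 → 4·r4
r2 → r2 + 1/4·r4
r1 → r1 − r4
r2 → r2 − 1/4·r3
r1 → r1 + r3
r1 → r1 + 6·r2
Reading off the last column: u = -2, v = 2, w = -3, t = 0.

(-2, 2, -3, 0)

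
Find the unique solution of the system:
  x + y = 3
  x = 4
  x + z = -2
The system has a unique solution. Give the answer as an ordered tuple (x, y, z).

Form the augmented matrix and row-reduce:
  [ 1  1  0  |   3 ]
  [ 1  0  0  |   4 ]
  [ 1  0  1  |  -2 ]
Subtract R1 from R2.
  [ 1   1  0  |   3 ]
  [ 0  -1  0  |   1 ]
  [ 1   0  1  |  -2 ]
Subtract R1 from R3.
  [ 1   1  0  |   3 ]
  [ 0  -1  0  |   1 ]
  [ 0  -1  1  |  -5 ]
Multiply R2 by -1.
  [ 1   1  0  |   3 ]
  [ 0   1  0  |  -1 ]
  [ 0  -1  1  |  -5 ]
Add R2 to R3.
  [ 1  1  0  |   3 ]
  [ 0  1  0  |  -1 ]
  [ 0  0  1  |  -6 ]
Subtract R2 from R1.
  [ 1  0  0  |   4 ]
  [ 0  1  0  |  -1 ]
  [ 0  0  1  |  -6 ]
Reading off the last column: x = 4, y = -1, z = -6.

(4, -1, -6)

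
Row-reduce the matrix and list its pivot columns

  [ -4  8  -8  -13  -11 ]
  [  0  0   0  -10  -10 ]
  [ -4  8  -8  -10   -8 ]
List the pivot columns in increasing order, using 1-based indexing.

1, 4

r1 -> -1/4·r1
  [  1  -2   2  13/4  11/4 ]
  [  0   0   0   -10   -10 ]
  [ -4   8  -8   -10    -8 ]
r3 -> r3 + 4·r1
  [ 1  -2  2  13/4  11/4 ]
  [ 0   0  0   -10   -10 ]
  [ 0   0  0     3     3 ]
r2 -> -1/10·r2
  [ 1  -2  2  13/4  11/4 ]
  [ 0   0  0     1     1 ]
  [ 0   0  0     3     3 ]
r3 -> r3 − 3·r2
  [ 1  -2  2  13/4  11/4 ]
  [ 0   0  0     1     1 ]
  [ 0   0  0     0     0 ]
r1 -> r1 − 13/4·r2
  [ 1  -2  2  0  -1/2 ]
  [ 0   0  0  1     1 ]
  [ 0   0  0  0     0 ]
Pivot columns are the columns containing a leading 1.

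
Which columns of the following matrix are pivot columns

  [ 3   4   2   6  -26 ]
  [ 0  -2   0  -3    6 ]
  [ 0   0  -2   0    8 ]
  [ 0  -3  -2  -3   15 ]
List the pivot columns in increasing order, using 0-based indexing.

0, 1, 2, 3

Multiply r1 by 1/3.
  [ 1  4/3  2/3   2  -26/3 ]
  [ 0   -2    0  -3      6 ]
  [ 0    0   -2   0      8 ]
  [ 0   -3   -2  -3     15 ]
Multiply r2 by -1/2.
  [ 1  4/3  2/3    2  -26/3 ]
  [ 0    1    0  3/2     -3 ]
  [ 0    0   -2    0      8 ]
  [ 0   -3   -2   -3     15 ]
Add 3 times r2 to r4.
  [ 1  4/3  2/3    2  -26/3 ]
  [ 0    1    0  3/2     -3 ]
  [ 0    0   -2    0      8 ]
  [ 0    0   -2  3/2      6 ]
Multiply r3 by -1/2.
  [ 1  4/3  2/3    2  -26/3 ]
  [ 0    1    0  3/2     -3 ]
  [ 0    0    1    0     -4 ]
  [ 0    0   -2  3/2      6 ]
Add 2 times r3 to r4.
  [ 1  4/3  2/3    2  -26/3 ]
  [ 0    1    0  3/2     -3 ]
  [ 0    0    1    0     -4 ]
  [ 0    0    0  3/2     -2 ]
Multiply r4 by 2/3.
  [ 1  4/3  2/3    2  -26/3 ]
  [ 0    1    0  3/2     -3 ]
  [ 0    0    1    0     -4 ]
  [ 0    0    0    1   -4/3 ]
Subtract 3/2 times r4 from r2.
  [ 1  4/3  2/3  2  -26/3 ]
  [ 0    1    0  0     -1 ]
  [ 0    0    1  0     -4 ]
  [ 0    0    0  1   -4/3 ]
Subtract 2 times r4 from r1.
  [ 1  4/3  2/3  0    -6 ]
  [ 0    1    0  0    -1 ]
  [ 0    0    1  0    -4 ]
  [ 0    0    0  1  -4/3 ]
Subtract 2/3 times r3 from r1.
  [ 1  4/3  0  0  -10/3 ]
  [ 0    1  0  0     -1 ]
  [ 0    0  1  0     -4 ]
  [ 0    0  0  1   -4/3 ]
Subtract 4/3 times r2 from r1.
  [ 1  0  0  0    -2 ]
  [ 0  1  0  0    -1 ]
  [ 0  0  1  0    -4 ]
  [ 0  0  0  1  -4/3 ]
Pivot columns are the columns containing a leading 1.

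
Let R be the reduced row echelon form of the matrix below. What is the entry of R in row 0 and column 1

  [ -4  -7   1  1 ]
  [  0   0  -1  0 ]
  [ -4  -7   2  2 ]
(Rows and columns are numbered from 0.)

7/4

Multiply R1 by -1/4.
  [  1  7/4  -1/4  -1/4 ]
  [  0    0    -1     0 ]
  [ -4   -7     2     2 ]
Add 4 times R1 to R3.
  [ 1  7/4  -1/4  -1/4 ]
  [ 0    0    -1     0 ]
  [ 0    0     1     1 ]
Multiply R2 by -1.
  [ 1  7/4  -1/4  -1/4 ]
  [ 0    0     1     0 ]
  [ 0    0     1     1 ]
Subtract R2 from R3.
  [ 1  7/4  -1/4  -1/4 ]
  [ 0    0     1     0 ]
  [ 0    0     0     1 ]
Add 1/4 times R3 to R1.
  [ 1  7/4  -1/4  0 ]
  [ 0    0     1  0 ]
  [ 0    0     0  1 ]
Add 1/4 times R2 to R1.
  [ 1  7/4  0  0 ]
  [ 0    0  1  0 ]
  [ 0    0  0  1 ]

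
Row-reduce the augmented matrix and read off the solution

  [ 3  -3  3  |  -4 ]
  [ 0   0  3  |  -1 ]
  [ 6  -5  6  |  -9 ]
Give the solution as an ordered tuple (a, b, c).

r1 ← 1/3·r1
r3 ← r3 − 6·r1
r2 ↔ r3
r3 ← 1/3·r3
r1 ← r1 − r3
r1 ← r1 + r2
Reading off the last column: a = -2, b = -1, c = -1/3.

(-2, -1, -1/3)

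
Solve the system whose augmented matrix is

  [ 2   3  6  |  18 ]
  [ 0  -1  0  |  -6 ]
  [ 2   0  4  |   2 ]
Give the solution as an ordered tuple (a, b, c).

r1 → 1/2·r1
r3 → r3 − 2·r1
r2 → -1·r2
r3 → r3 + 3·r2
r3 → -1/2·r3
r1 → r1 − 3·r3
r1 → r1 − 3/2·r2
Reading off the last column: a = 3, b = 6, c = -1.

(3, 6, -1)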